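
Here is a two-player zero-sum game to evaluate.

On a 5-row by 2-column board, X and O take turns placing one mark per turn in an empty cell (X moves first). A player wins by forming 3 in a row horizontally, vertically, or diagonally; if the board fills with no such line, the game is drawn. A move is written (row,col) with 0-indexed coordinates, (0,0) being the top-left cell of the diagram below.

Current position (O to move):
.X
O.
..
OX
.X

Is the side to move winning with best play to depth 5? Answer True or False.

p1 O@[.X/O./../OX/.X]: (0,0)[OX/O./../OX/.X]-1 (1,1)[.X/OO/../OX/.X]-1 (2,0)[.X/O./O./OX/.X]+1* (2,1)[.X/O./.O/OX/.X]+0 (4,0)[.X/O./../OX/OX]-1
p2 X@[.X/O./O./OX/.X] terminal -1; root [.X/O./../OX/.X] d5

O winning at [.X/O./../OX/.X]: True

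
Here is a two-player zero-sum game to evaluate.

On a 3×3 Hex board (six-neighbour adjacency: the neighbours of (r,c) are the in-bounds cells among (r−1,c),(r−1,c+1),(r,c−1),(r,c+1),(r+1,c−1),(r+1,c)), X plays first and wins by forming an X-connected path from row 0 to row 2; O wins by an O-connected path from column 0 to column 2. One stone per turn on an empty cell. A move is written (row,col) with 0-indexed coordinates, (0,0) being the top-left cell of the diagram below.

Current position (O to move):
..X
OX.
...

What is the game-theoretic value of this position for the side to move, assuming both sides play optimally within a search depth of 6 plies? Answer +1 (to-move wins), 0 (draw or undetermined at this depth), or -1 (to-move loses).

[..X/OX./...] O move#1: (0,0):-1/O.X/OX./...*, (0,1):-1/.OX/OX./..., (1,2):-1/..X/OXO/..., (2,0):-1/..X/OX./O.., (2,1):-1/..X/OX./.O., (2,2):-1/..X/OX./..O
[O.X/OX./...] X move#2: (0,1):+1/OXX/OX./...*, (1,2):+1/O.X/OXX/..., (2,0):+1/O.X/OX./X.., (2,1):+1/O.X/OX./.X., (2,2):+1/O.X/OX./..X
[OXX/OX./...] O move#3: (1,2):-1/OXX/OXO/...*, (2,0):-1/OXX/OX./O.., (2,1):-1/OXX/OX./.O., (2,2):-1/OXX/OX./..O
[OXX/OXO/...] X move#4: (2,0):+1/OXX/OXO/X..*, (2,1):+1/OXX/OXO/.X., (2,2):+1/OXX/OXO/..X
[OXX/OXO/X..] end (terminal -1, O#5); searched ..X/OX./... to 6

value(..X/OX./..., O) = -1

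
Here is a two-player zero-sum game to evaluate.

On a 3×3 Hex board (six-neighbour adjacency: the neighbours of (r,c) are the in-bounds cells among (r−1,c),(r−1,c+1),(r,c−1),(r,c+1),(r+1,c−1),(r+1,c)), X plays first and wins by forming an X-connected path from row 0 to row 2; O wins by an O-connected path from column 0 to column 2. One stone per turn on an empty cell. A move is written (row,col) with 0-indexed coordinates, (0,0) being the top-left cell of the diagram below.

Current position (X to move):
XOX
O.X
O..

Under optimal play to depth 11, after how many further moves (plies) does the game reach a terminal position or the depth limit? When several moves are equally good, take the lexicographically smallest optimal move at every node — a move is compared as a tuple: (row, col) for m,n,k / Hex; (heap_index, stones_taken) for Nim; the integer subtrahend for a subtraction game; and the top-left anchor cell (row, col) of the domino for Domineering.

ply 1, X at XOX/O.X/O.. | (1,1)=+1→XOX/OXX/O..*; (2,1)=+1→XOX/O.X/OX.; (2,2)=+1→XOX/O.X/O.X
ply 2, O at XOX/OXX/O.. | (2,1)=-1→XOX/OXX/OO.*; (2,2)=-1→XOX/OXX/O.O
ply 3, X at XOX/OXX/OO. | (2,2)=+1→XOX/OXX/OOX*
ply 4: XOX/OXX/OOX is terminal -1 (O); from XOX/O.X/O.. depth 11

PV length from [XOX/O.X/O..]: 3 plies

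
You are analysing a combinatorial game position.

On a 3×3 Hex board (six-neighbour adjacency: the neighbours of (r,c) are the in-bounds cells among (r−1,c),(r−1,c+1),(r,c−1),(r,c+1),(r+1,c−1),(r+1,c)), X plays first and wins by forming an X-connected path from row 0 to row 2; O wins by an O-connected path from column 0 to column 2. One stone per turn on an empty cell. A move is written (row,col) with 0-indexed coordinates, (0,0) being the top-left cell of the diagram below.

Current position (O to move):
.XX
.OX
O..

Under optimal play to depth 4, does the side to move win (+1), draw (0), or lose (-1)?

[.XX/.OX/O..] O move#1: (0,0):-1/OXX/.OX/O..*, (1,0):-1/.XX/OOX/O.., (2,1):-1/.XX/.OX/OO., (2,2):-1/.XX/.OX/O.O
[OXX/.OX/O..] X move#2: (1,0):+1/OXX/XOX/O..*, (2,1):+1/OXX/.OX/OX., (2,2):+1/OXX/.OX/O.X
[OXX/XOX/O..] O move#3: (2,1):-1/OXX/XOX/OO.*, (2,2):-1/OXX/XOX/O.O
[OXX/XOX/OO.] X move#4: (2,2):+1/OXX/XOX/OOX*
[OXX/XOX/OOX] end (terminal -1, O#5); searched .XX/.OX/O.. to 4

value(.XX/.OX/O.., O) = -1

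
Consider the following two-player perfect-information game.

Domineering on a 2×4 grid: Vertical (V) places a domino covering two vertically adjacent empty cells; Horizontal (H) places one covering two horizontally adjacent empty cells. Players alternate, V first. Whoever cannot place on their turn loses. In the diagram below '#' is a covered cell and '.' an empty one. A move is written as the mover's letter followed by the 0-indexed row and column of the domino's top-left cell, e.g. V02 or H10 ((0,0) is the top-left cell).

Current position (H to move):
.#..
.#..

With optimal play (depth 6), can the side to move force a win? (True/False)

H winning at [.#../.#..]: True

ply 1, H at .#../.#.. | H02=+1→.###/.#..*; H12=+1→.#../.###
ply 2, V at .###/.#.. | V00=-1→####/##..*
ply 3, H at ####/##.. | H12=+1→####/####*
ply 4: ####/#### is terminal -1 (V); from .#../.#.. depth 6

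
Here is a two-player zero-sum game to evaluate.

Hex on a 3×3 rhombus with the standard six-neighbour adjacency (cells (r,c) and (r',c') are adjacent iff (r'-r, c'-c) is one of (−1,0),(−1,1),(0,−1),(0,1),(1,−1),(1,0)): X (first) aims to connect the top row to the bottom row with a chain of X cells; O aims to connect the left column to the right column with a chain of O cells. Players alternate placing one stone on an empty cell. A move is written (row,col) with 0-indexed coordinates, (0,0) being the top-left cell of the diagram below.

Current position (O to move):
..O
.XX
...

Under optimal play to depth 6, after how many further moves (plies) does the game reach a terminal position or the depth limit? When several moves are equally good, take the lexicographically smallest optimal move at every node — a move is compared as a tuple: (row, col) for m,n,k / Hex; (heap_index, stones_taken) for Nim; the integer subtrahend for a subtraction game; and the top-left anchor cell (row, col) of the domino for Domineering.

PV length from [..O/.XX/...]: 3 plies

p1 O@[..O/.XX/...]: (0,0)[O.O/.XX/...]-1 (0,1)[.OO/.XX/...]+1* (1,0)[..O/OXX/...]-1 (2,0)[..O/.XX/O..]-1 (2,1)[..O/.XX/.O.]-1 (2,2)[..O/.XX/..O]-1
p2 X@[.OO/.XX/...]: (0,0)[XOO/.XX/...]-1* (1,0)[.OO/XXX/...]-1 (2,0)[.OO/.XX/X..]-1 (2,1)[.OO/.XX/.X.]-1 (2,2)[.OO/.XX/..X]-1
p3 O@[XOO/.XX/...]: (1,0)[XOO/OXX/...]+1* (2,0)[XOO/.XX/O..]-1 (2,1)[XOO/.XX/.O.]-1 (2,2)[XOO/.XX/..O]-1
p4 X@[XOO/OXX/...] terminal -1; root [..O/.XX/...] d6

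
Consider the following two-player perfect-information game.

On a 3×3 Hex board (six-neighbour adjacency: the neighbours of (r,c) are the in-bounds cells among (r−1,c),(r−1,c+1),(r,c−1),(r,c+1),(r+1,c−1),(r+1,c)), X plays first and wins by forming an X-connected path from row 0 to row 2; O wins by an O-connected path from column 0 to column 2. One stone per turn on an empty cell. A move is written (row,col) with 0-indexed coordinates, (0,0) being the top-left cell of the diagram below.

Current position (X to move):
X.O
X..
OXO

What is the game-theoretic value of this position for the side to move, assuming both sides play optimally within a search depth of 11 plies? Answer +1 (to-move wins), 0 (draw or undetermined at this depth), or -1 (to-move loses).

value(X.O/X../OXO, X) = +1

[X.O/X../OXO] X move#1: (0,1):-1/XXO/X../OXO, (1,1):+1/X.O/XX./OXO*, (1,2):-1/X.O/X.X/OXO
[X.O/XX./OXO] end (terminal -1, O#2); searched X.O/X../OXO to 11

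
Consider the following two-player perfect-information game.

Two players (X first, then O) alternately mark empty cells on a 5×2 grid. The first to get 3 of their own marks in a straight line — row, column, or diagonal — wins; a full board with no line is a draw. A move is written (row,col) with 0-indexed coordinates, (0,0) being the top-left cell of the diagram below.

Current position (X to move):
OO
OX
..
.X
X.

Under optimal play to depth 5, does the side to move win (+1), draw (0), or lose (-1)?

p1 X@[OO/OX/../.X/X.]: (2,0)[OO/OX/X./.X/X.]+1* (2,1)[OO/OX/.X/.X/X.]+1 (3,0)[OO/OX/../XX/X.]-1 (4,1)[OO/OX/../.X/XX]-1
p2 O@[OO/OX/X./.X/X.]: (2,1)[OO/OX/XO/.X/X.]-1* (3,0)[OO/OX/X./OX/X.]-1 (4,1)[OO/OX/X./.X/XO]-1
p3 X@[OO/OX/XO/.X/X.]: (3,0)[OO/OX/XO/XX/X.]+1* (4,1)[OO/OX/XO/.X/XX]+0
p4 O@[OO/OX/XO/XX/X.] terminal -1; root [OO/OX/../.X/X.] d5

value(OO/OX/../.X/X., X) = +1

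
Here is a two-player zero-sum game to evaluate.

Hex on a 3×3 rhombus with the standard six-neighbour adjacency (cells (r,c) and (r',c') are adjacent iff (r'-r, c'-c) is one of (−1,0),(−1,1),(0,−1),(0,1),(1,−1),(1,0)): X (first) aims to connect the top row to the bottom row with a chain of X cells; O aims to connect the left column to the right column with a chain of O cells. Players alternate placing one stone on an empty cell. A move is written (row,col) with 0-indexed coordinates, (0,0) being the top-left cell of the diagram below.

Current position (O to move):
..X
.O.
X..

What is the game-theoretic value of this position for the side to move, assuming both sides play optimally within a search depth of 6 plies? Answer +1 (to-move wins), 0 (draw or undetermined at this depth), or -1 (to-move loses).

value(..X/.O./X.., O) = -1

p1 O@[..X/.O./X..]: (0,0)[O.X/.O./X..]-1* (0,1)[.OX/.O./X..]-1 (1,0)[..X/OO./X..]-1 (1,2)[..X/.OO/X..]-1 (2,1)[..X/.O./XO.]-1 (2,2)[..X/.O./X.O]-1
p2 X@[O.X/.O./X..]: (0,1)[OXX/.O./X..]+1* (1,0)[O.X/XO./X..]+1 (1,2)[O.X/.OX/X..]+1 (2,1)[O.X/.O./XX.]-1 (2,2)[O.X/.O./X.X]-1
p3 O@[OXX/.O./X..]: (1,0)[OXX/OO./X..]-1* (1,2)[OXX/.OO/X..]-1 (2,1)[OXX/.O./XO.]-1 (2,2)[OXX/.O./X.O]-1
p4 X@[OXX/OO./X..]: (1,2)[OXX/OOX/X..]+1* (2,1)[OXX/OO./XX.]-1 (2,2)[OXX/OO./X.X]-1
p5 O@[OXX/OOX/X..]: (2,1)[OXX/OOX/XO.]-1* (2,2)[OXX/OOX/X.O]-1
p6 X@[OXX/OOX/XO.]: (2,2)[OXX/OOX/XOX]+1*
p7 O@[OXX/OOX/XOX] terminal -1; root [..X/.O./X..] d6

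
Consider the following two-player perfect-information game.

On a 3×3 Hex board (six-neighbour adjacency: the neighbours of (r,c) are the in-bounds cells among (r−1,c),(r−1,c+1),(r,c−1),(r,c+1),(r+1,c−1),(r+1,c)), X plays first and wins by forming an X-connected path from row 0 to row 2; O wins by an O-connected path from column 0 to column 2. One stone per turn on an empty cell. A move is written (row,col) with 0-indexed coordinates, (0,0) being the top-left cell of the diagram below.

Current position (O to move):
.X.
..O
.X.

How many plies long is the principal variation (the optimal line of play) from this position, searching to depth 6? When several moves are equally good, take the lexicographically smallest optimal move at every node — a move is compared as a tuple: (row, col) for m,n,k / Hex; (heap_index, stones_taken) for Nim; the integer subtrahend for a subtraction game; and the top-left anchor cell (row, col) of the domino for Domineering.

ply 1, O at .X./..O/.X. | (0,0)=-1→OX./..O/.X.; (0,2)=-1→.XO/..O/.X.; (1,0)=-1→.X./O.O/.X.; (1,1)=+1→.X./.OO/.X.*; (2,0)=-1→.X./..O/OX.; (2,2)=-1→.X./..O/.XO
ply 2, X at .X./.OO/.X. | (0,0)=-1→XX./.OO/.X.*; (0,2)=-1→.XX/.OO/.X.; (1,0)=-1→.X./XOO/.X.; (2,0)=-1→.X./.OO/XX.; (2,2)=-1→.X./.OO/.XX
ply 3, O at XX./.OO/.X. | (0,2)=+1→XXO/.OO/.X.*; (1,0)=+1→XX./OOO/.X.; (2,0)=+1→XX./.OO/OX.; (2,2)=+1→XX./.OO/.XO
ply 4, X at XXO/.OO/.X. | (1,0)=-1→XXO/XOO/.X.*; (2,0)=-1→XXO/.OO/XX.; (2,2)=-1→XXO/.OO/.XX
ply 5, O at XXO/XOO/.X. | (2,0)=+1→XXO/XOO/OX.*; (2,2)=-1→XXO/XOO/.XO
ply 6: XXO/XOO/OX. is terminal -1 (X); from .X./..O/.X. depth 6

PV length from [.X./..O/.X.]: 5 plies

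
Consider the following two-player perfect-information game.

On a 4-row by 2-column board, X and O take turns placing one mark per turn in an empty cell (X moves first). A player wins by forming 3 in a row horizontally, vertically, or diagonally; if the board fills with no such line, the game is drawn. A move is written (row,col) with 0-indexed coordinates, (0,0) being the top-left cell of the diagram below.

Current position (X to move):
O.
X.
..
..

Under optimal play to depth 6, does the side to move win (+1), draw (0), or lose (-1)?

value(O./X./../.., X) = 0

[O./X./../..] X move#1: (0,1):+0/OX/X./../..*, (1,1):+0/O./XX/../.., (2,0):+0/O./X./X./.., (2,1):+0/O./X./.X/.., (3,0):+0/O./X./../X., (3,1):+0/O./X./../.X
[OX/X./../..] O move#2: (1,1):+0/OX/XO/../..*, (2,0):+0/OX/X./O./.., (2,1):+0/OX/X./.O/.., (3,0):+0/OX/X./../O., (3,1):+0/OX/X./../.O
[OX/XO/../..] X move#3: (2,0):+0/OX/XO/X./..*, (2,1):+0/OX/XO/.X/.., (3,0):+0/OX/XO/../X., (3,1):+0/OX/XO/../.X
[OX/XO/X./..] O move#4: (2,1):-1/OX/XO/XO/.., (3,0):+0/OX/XO/X./O.*, (3,1):-1/OX/XO/X./.O
[OX/XO/X./O.] X move#5: (2,1):+0/OX/XO/XX/O.*, (3,1):+0/OX/XO/X./OX
[OX/XO/XX/O.] O move#6: (3,1):+0/OX/XO/XX/OO*
[OX/XO/XX/OO] end (terminal +0, X#7); searched O./X./../.. to 6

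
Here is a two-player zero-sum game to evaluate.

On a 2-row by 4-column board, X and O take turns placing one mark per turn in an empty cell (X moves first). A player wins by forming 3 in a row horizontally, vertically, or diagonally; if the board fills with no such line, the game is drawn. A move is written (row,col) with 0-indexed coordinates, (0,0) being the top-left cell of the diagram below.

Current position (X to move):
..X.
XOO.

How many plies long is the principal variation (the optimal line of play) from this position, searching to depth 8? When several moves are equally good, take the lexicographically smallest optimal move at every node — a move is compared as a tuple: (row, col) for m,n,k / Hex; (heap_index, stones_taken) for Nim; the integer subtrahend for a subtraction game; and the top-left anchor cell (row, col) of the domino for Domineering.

ply 1, X at ..X./XOO. | (0,0)=-1→X.X./XOO.; (0,1)=-1→.XX./XOO.; (0,3)=-1→..XX/XOO.; (1,3)=+0→..X./XOOX*
ply 2, O at ..X./XOOX | (0,0)=+0→O.X./XOOX*; (0,1)=+0→.OX./XOOX; (0,3)=+0→..XO/XOOX
ply 3, X at O.X./XOOX | (0,1)=+0→OXX./XOOX*; (0,3)=+0→O.XX/XOOX
ply 4, O at OXX./XOOX | (0,3)=+0→OXXO/XOOX*
ply 5: OXXO/XOOX is terminal +0 (X); from ..X./XOO. depth 8

PV length from [..X./XOO.]: 4 plies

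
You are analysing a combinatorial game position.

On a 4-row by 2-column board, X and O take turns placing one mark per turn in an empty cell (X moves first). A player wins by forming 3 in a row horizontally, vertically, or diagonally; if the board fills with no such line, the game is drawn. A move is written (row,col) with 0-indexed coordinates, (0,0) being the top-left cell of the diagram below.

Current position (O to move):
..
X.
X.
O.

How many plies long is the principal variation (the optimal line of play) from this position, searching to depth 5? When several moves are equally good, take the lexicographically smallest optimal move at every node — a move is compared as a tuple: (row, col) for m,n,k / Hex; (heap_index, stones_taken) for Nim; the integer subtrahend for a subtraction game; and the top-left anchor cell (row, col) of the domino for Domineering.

PV length from [../X./X./O.]: 5 plies

[../X./X./O.] O move#1: (0,0):+0/O./X./X./O.*, (0,1):-1/.O/X./X./O., (1,1):-1/../XO/X./O., (2,1):-1/../X./XO/O., (3,1):-1/../X./X./OO
[O./X./X./O.] X move#2: (0,1):+0/OX/X./X./O.*, (1,1):+0/O./XX/X./O., (2,1):+0/O./X./XX/O., (3,1):+0/O./X./X./OX
[OX/X./X./O.] O move#3: (1,1):+0/OX/XO/X./O.*, (2,1):+0/OX/X./XO/O., (3,1):+0/OX/X./X./OO
[OX/XO/X./O.] X move#4: (2,1):+0/OX/XO/XX/O.*, (3,1):+0/OX/XO/X./OX
[OX/XO/XX/O.] O move#5: (3,1):+0/OX/XO/XX/OO*
[OX/XO/XX/OO] end (terminal +0, X#6); searched ../X./X./O. to 5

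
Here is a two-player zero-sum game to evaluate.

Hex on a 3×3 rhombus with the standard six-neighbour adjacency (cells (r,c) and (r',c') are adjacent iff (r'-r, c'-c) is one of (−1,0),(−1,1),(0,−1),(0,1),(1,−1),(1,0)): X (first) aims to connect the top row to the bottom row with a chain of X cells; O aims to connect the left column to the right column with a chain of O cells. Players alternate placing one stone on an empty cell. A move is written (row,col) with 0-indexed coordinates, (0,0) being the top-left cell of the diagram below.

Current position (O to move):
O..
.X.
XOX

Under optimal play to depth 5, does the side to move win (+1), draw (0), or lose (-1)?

value(O../.X./XOX, O) = -1

ply 1, O at O../.X./XOX | (0,1)=-1→OO./.X./XOX*; (0,2)=-1→O.O/.X./XOX; (1,0)=-1→O../OX./XOX; (1,2)=-1→O../.XO/XOX
ply 2, X at OO./.X./XOX | (0,2)=+1→OOX/.X./XOX*; (1,0)=-1→OO./XX./XOX; (1,2)=-1→OO./.XX/XOX
ply 3: OOX/.X./XOX is terminal -1 (O); from O../.X./XOX depth 5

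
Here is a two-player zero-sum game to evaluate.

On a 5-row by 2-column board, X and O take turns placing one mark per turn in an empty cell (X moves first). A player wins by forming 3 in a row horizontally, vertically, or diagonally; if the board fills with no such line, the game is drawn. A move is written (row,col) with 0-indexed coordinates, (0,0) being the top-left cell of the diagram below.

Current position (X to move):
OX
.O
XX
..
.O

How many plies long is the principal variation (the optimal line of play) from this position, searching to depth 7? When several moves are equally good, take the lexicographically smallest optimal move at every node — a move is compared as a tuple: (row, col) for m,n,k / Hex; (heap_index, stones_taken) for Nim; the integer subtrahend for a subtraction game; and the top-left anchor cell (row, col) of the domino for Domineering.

p1 X@[OX/.O/XX/../.O]: (1,0)[OX/XO/XX/../.O]+0 (3,0)[OX/.O/XX/X./.O]+1* (3,1)[OX/.O/XX/.X/.O]+0 (4,0)[OX/.O/XX/../XO]+0
p2 O@[OX/.O/XX/X./.O]: (1,0)[OX/OO/XX/X./.O]-1* (3,1)[OX/.O/XX/XO/.O]-1 (4,0)[OX/.O/XX/X./OO]-1
p3 X@[OX/OO/XX/X./.O]: (3,1)[OX/OO/XX/XX/.O]+0 (4,0)[OX/OO/XX/X./XO]+1*
p4 O@[OX/OO/XX/X./XO] terminal -1; root [OX/.O/XX/../.O] d7

PV length from [OX/.O/XX/../.O]: 3 plies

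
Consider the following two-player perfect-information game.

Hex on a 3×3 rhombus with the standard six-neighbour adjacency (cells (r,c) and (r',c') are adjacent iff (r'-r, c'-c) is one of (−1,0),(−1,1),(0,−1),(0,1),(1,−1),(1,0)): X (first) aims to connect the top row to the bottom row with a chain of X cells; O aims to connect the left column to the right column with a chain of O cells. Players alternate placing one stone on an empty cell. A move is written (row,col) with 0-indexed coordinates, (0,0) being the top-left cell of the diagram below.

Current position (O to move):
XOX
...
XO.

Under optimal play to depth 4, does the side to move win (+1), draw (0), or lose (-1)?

value(XOX/.../XO., O) = -1

p1 O@[XOX/.../XO.]: (1,0)[XOX/O../XO.]-1* (1,1)[XOX/.O./XO.]-1 (1,2)[XOX/..O/XO.]-1 (2,2)[XOX/.../XOO]-1
p2 X@[XOX/O../XO.]: (1,1)[XOX/OX./XO.]+1* (1,2)[XOX/O.X/XO.]+1 (2,2)[XOX/O../XOX]+1
p3 O@[XOX/OX./XO.] terminal -1; root [XOX/.../XO.] d4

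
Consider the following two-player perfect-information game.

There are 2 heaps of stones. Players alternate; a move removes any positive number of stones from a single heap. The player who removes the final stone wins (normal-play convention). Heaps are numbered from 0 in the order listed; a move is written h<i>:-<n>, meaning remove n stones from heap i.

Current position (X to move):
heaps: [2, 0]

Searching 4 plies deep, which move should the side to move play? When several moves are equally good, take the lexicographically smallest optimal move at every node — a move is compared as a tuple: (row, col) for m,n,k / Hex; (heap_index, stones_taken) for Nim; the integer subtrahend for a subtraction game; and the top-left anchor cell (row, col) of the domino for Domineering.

X's best at [(2,0)]: h0:-2

[(2,0)] X move#1: h0:-1:-1/(1,0), h0:-2:+1/(0,0)*
[(0,0)] end (terminal -1, O#2); searched (2,0) to 4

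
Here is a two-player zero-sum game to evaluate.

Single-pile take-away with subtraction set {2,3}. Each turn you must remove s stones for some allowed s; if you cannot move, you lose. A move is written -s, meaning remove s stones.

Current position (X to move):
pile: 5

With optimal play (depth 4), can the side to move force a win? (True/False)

X winning at [5]: False

[5] X move#1: -2:-1/3*, -3:-1/2
[3] O move#2: -2:+1/1*, -3:+1/0
[1] end (terminal -1, X#3); searched 5 to 4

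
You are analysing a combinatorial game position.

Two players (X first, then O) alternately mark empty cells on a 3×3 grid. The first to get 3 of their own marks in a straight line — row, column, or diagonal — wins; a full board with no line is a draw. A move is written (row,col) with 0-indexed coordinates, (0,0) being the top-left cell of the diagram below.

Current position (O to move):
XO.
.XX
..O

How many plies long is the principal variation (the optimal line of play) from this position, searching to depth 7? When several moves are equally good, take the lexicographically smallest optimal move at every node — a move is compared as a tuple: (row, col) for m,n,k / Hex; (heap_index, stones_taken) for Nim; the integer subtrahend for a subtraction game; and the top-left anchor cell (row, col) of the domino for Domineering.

PV length from [XO./.XX/..O]: 4 plies

[XO./.XX/..O] O move#1: (0,2):-1/XOO/.XX/..O, (1,0):+0/XO./OXX/..O*, (2,0):-1/XO./.XX/O.O, (2,1):-1/XO./.XX/.OO
[XO./OXX/..O] X move#2: (0,2):+0/XOX/OXX/..O*, (2,0):+0/XO./OXX/X.O, (2,1):+0/XO./OXX/.XO
[XOX/OXX/..O] O move#3: (2,0):+0/XOX/OXX/O.O*, (2,1):-1/XOX/OXX/.OO
[XOX/OXX/O.O] X move#4: (2,1):+0/XOX/OXX/OXO*
[XOX/OXX/OXO] end (terminal +0, O#5); searched XO./.XX/..O to 7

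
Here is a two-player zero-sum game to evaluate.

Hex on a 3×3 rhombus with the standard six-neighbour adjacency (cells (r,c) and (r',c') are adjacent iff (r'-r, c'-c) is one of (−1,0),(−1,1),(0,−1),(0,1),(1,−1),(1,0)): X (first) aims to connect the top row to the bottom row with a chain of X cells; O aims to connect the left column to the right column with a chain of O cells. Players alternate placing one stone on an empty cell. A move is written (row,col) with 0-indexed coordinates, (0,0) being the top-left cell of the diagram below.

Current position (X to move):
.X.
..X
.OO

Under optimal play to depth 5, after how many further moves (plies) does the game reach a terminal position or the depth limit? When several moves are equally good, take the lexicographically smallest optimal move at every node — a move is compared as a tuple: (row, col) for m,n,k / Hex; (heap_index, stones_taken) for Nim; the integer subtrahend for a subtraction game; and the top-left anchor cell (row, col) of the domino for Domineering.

PV length from [.X./..X/.OO]: 5 plies

ply 1, X at .X./..X/.OO | (0,0)=-1→XX./..X/.OO; (0,2)=-1→.XX/..X/.OO; (1,0)=-1→.X./X.X/.OO; (1,1)=-1→.X./.XX/.OO; (2,0)=+1→.X./..X/XOO*
ply 2, O at .X./..X/XOO | (0,0)=-1→OX./..X/XOO*; (0,2)=-1→.XO/..X/XOO; (1,0)=-1→.X./O.X/XOO; (1,1)=-1→.X./.OX/XOO
ply 3, X at OX./..X/XOO | (0,2)=+1→OXX/..X/XOO*; (1,0)=+1→OX./X.X/XOO; (1,1)=+1→OX./.XX/XOO
ply 4, O at OXX/..X/XOO | (1,0)=-1→OXX/O.X/XOO*; (1,1)=-1→OXX/.OX/XOO
ply 5, X at OXX/O.X/XOO | (1,1)=+1→OXX/OXX/XOO*
ply 6: OXX/OXX/XOO is terminal -1 (O); from .X./..X/.OO depth 5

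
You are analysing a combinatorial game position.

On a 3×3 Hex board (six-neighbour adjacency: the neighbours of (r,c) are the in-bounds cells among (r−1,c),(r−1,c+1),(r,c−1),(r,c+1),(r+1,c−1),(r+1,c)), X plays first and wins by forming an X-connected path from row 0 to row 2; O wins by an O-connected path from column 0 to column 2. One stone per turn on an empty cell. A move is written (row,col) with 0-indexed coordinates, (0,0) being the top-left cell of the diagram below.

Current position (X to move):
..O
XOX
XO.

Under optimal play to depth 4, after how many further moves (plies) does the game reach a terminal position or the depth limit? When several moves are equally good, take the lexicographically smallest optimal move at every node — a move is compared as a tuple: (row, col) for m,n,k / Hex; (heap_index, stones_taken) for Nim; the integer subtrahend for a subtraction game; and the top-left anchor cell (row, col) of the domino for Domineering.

p1 X@[..O/XOX/XO.]: (0,0)[X.O/XOX/XO.]+1* (0,1)[.XO/XOX/XO.]+1 (2,2)[..O/XOX/XOX]+1
p2 O@[X.O/XOX/XO.] terminal -1; root [..O/XOX/XO.] d4

PV length from [..O/XOX/XO.]: 1 ply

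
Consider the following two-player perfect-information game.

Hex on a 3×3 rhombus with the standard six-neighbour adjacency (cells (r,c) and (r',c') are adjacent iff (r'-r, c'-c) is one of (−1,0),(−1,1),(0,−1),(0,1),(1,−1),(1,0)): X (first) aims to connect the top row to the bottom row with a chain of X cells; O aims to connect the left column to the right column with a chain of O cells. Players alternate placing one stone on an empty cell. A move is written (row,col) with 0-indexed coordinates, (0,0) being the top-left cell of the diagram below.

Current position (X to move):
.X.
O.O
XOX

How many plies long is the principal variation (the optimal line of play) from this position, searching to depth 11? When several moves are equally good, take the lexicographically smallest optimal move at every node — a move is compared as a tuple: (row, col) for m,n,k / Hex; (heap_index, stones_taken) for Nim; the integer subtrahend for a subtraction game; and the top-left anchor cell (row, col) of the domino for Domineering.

p1 X@[.X./O.O/XOX]: (0,0)[XX./O.O/XOX]-1 (0,2)[.XX/O.O/XOX]-1 (1,1)[.X./OXO/XOX]+1*
p2 O@[.X./OXO/XOX] terminal -1; root [.X./O.O/XOX] d11

PV length from [.X./O.O/XOX]: 1 ply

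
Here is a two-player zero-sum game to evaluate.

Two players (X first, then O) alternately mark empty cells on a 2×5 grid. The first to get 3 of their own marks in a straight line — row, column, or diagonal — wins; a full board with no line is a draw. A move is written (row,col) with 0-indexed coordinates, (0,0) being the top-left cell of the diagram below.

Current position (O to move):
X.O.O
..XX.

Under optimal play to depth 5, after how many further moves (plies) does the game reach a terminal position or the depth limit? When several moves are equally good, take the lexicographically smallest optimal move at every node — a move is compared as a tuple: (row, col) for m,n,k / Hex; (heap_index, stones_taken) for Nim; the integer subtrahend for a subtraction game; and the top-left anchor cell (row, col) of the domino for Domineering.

PV length from [X.O.O/..XX.]: 1 ply

p1 O@[X.O.O/..XX.]: (0,1)[XOO.O/..XX.]-1 (0,3)[X.OOO/..XX.]+1* (1,0)[X.O.O/O.XX.]-1 (1,1)[X.O.O/.OXX.]-1 (1,4)[X.O.O/..XXO]-1
p2 X@[X.OOO/..XX.] terminal -1; root [X.O.O/..XX.] d5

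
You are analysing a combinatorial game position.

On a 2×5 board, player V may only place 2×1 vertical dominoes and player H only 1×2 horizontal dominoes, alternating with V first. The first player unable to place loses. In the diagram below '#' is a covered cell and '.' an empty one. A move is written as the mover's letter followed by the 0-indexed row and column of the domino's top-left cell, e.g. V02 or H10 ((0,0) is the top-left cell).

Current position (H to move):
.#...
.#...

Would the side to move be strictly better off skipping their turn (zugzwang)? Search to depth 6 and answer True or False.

ply 1, H at .#.../.#... | H02=-1→.###./.#...*; H03=-1→.#.##/.#...; H12=-1→.#.../.###.; H13=-1→.#.../.#.##
ply 2, V at .###./.#... | V00=-1→####./##...; V04=+1→.####/.#..#*
ply 3, H at .####/.#..# | H12=-1→.####/.####*
ply 4, V at .####/.#### | V00=+1→#####/#####*
ply 5: #####/##### is terminal -1 (H); from .#.../.#... depth 6
pass branch (V moves first from the same position):
  | ply 1, V at .#.../.#... | V00=-1→##.../##...; V02=-1→.##../.##..; V03=+1→.#.#./.#.#.*; V04=-1→.#..#/.#..#
  | ply 2: .#.#./.#.#. is terminal -1 (H); from .#.../.#... depth 6
H moving scores -1; H passing scores -1

zugzwang(.#.../.#..., H) = False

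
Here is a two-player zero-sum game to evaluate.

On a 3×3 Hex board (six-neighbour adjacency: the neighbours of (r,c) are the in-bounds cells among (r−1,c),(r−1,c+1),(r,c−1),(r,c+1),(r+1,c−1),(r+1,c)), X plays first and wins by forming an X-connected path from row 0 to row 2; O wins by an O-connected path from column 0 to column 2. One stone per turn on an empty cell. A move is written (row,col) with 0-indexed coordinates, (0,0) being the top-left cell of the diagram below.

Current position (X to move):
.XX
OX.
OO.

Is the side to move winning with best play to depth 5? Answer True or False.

p1 X@[.XX/OX./OO.]: (0,0)[XXX/OX./OO.]-1* (1,2)[.XX/OXX/OO.]-1 (2,2)[.XX/OX./OOX]-1
p2 O@[XXX/OX./OO.]: (1,2)[XXX/OXO/OO.]+1* (2,2)[XXX/OX./OOO]+1
p3 X@[XXX/OXO/OO.] terminal -1; root [.XX/OX./OO.] d5

X winning at [.XX/OX./OO.]: False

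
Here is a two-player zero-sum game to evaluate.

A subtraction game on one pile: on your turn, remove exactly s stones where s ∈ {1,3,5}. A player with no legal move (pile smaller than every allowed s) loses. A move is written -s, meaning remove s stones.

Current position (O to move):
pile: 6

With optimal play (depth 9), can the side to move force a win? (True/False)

ply 1, O at 6 | -1=-1→5*; -3=-1→3; -5=-1→1
ply 2, X at 5 | -1=+1→4*; -3=+1→2; -5=+1→0
ply 3, O at 4 | -1=-1→3*; -3=-1→1
ply 4, X at 3 | -1=+1→2*; -3=+1→0
ply 5, O at 2 | -1=-1→1*
ply 6, X at 1 | -1=+1→0*
ply 7: 0 is terminal -1 (O); from 6 depth 9

O winning at [6]: False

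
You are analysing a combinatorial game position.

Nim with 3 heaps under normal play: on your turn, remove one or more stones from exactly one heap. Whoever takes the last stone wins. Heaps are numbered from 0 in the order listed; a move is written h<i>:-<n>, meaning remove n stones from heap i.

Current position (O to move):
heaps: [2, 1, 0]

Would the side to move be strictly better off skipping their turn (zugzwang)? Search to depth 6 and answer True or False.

[(2,1,0)] O move#1: h0:-1:+1/(1,1,0)*, h0:-2:-1/(0,1,0), h1:-1:-1/(2,0,0)
[(1,1,0)] X move#2: h0:-1:-1/(0,1,0)*, h1:-1:-1/(1,0,0)
[(0,1,0)] O move#3: h1:-1:+1/(0,0,0)*
[(0,0,0)] end (terminal -1, X#4); searched (2,1,0) to 6
suppose O passes — search the same position with X to move:
pass> [(2,1,0)] X move#1: h0:-1:+1/(1,1,0)*, h0:-2:-1/(0,1,0), h1:-1:-1/(2,0,0)
pass> [(1,1,0)] O move#2: h0:-1:-1/(0,1,0)*, h1:-1:-1/(1,0,0)
pass> [(0,1,0)] X move#3: h1:-1:+1/(0,0,0)*
pass> [(0,0,0)] end (terminal -1, O#4); searched (2,1,0) to 6
for O: play +1, pass -1

zugzwang((2,1,0), O) = False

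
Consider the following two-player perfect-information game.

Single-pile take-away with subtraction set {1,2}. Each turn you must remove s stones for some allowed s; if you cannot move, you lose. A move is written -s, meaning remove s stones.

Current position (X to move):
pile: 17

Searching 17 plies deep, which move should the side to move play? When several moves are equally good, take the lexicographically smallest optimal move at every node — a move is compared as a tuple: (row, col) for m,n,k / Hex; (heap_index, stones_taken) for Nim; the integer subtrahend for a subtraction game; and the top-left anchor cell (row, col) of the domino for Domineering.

X's best at [17]: -2

[17] X move#1: -1:-1/16, -2:+1/15*
[15] O move#2: -1:-1/14*, -2:-1/13
[14] X move#3: -1:-1/13, -2:+1/12*
[12] O move#4: -1:-1/11*, -2:-1/10
[11] X move#5: -1:-1/10, -2:+1/9*
[9] O move#6: -1:-1/8*, -2:-1/7
[8] X move#7: -1:-1/7, -2:+1/6*
[6] O move#8: -1:-1/5*, -2:-1/4
[5] X move#9: -1:-1/4, -2:+1/3*
[3] O move#10: -1:-1/2*, -2:-1/1
[2] X move#11: -1:-1/1, -2:+1/0*
[0] end (terminal -1, O#12); searched 17 to 17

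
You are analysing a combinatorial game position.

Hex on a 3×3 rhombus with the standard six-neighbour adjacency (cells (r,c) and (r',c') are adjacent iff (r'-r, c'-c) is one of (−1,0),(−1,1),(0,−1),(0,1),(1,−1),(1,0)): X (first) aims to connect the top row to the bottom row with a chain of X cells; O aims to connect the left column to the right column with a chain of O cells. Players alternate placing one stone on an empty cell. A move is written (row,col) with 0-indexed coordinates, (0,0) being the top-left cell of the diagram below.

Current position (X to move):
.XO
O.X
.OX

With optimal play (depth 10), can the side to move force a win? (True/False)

X winning at [.XO/O.X/.OX]: True

p1 X@[.XO/O.X/.OX]: (0,0)[XXO/O.X/.OX]-1 (1,1)[.XO/OXX/.OX]+1* (2,0)[.XO/O.X/XOX]-1
p2 O@[.XO/OXX/.OX] terminal -1; root [.XO/O.X/.OX] d10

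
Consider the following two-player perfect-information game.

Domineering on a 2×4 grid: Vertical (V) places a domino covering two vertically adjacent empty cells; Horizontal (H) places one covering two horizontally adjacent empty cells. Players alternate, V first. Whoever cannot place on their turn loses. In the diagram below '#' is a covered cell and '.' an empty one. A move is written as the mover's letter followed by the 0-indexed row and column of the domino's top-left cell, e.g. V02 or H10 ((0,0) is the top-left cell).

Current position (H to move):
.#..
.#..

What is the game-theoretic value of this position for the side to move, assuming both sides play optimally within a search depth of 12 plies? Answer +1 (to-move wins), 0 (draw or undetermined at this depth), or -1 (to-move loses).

[.#../.#..] H move#1: H02:+1/.###/.#..*, H12:+1/.#../.###
[.###/.#..] V move#2: V00:-1/####/##..*
[####/##..] H move#3: H12:+1/####/####*
[####/####] end (terminal -1, V#4); searched .#../.#.. to 12

value(.#../.#.., H) = +1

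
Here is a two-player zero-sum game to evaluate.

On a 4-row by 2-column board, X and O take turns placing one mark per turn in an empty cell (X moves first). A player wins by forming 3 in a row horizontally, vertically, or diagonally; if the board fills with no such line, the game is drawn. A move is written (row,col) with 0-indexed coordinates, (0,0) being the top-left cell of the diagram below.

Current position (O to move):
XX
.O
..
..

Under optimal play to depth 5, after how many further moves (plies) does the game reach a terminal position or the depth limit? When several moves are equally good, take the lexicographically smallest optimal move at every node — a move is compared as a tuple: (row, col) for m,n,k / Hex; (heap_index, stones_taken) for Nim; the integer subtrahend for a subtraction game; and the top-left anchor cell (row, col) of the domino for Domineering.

PV length from [XX/.O/../..]: 5 plies

ply 1, O at XX/.O/../.. | (1,0)=+0→XX/OO/../..*; (2,0)=+0→XX/.O/O./..; (2,1)=+0→XX/.O/.O/..; (3,0)=+0→XX/.O/../O.; (3,1)=+0→XX/.O/../.O
ply 2, X at XX/OO/../.. | (2,0)=+0→XX/OO/X./..*; (2,1)=+0→XX/OO/.X/..; (3,0)=+0→XX/OO/../X.; (3,1)=+0→XX/OO/../.X
ply 3, O at XX/OO/X./.. | (2,1)=+0→XX/OO/XO/..*; (3,0)=+0→XX/OO/X./O.; (3,1)=+0→XX/OO/X./.O
ply 4, X at XX/OO/XO/.. | (3,0)=-1→XX/OO/XO/X.; (3,1)=+0→XX/OO/XO/.X*
ply 5, O at XX/OO/XO/.X | (3,0)=+0→XX/OO/XO/OX*
ply 6: XX/OO/XO/OX is terminal +0 (X); from XX/.O/../.. depth 5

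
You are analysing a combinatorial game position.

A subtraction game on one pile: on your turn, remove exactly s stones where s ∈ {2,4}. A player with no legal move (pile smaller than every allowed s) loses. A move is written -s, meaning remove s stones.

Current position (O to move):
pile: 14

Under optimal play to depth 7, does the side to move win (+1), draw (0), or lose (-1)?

value(14, O) = +1

p1 O@[14]: -2[12]+1* -4[10]-1
p2 X@[12]: -2[10]-1* -4[8]-1
p3 O@[10]: -2[8]-1 -4[6]+1*
p4 X@[6]: -2[4]-1* -4[2]-1
p5 O@[4]: -2[2]-1 -4[0]+1*
p6 X@[0] terminal -1; root [14] d7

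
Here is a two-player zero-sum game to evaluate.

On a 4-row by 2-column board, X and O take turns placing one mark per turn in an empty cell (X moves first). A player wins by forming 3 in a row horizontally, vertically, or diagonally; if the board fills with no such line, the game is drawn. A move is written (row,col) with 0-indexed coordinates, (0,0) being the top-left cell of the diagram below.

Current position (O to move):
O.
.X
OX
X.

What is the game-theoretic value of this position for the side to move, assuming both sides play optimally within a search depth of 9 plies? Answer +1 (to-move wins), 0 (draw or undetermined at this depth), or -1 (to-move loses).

ply 1, O at O./.X/OX/X. | (0,1)=-1→OO/.X/OX/X.; (1,0)=+1→O./OX/OX/X.*; (3,1)=-1→O./.X/OX/XO
ply 2: O./OX/OX/X. is terminal -1 (X); from O./.X/OX/X. depth 9

value(O./.X/OX/X., O) = +1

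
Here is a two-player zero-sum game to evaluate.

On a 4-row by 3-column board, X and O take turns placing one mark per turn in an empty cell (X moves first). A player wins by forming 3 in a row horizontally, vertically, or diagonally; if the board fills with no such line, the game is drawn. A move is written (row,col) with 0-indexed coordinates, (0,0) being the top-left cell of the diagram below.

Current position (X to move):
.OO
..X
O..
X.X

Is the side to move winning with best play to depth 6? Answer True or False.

X winning at [.OO/..X/O../X.X]: True

ply 1, X at .OO/..X/O../X.X | (0,0)=-1→XOO/..X/O../X.X; (1,0)=-1→.OO/X.X/O../X.X; (1,1)=-1→.OO/.XX/O../X.X; (2,1)=+1→.OO/..X/OX./X.X*; (2,2)=+1→.OO/..X/O.X/X.X; (3,1)=+1→.OO/..X/O../XXX
ply 2: .OO/..X/OX./X.X is terminal -1 (O); from .OO/..X/O../X.X depth 6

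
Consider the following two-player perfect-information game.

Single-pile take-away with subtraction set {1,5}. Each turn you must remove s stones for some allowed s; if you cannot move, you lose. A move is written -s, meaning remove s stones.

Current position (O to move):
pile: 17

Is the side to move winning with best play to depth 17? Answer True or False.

p1 O@[17]: -1[16]+1* -5[12]+1
p2 X@[16]: -1[15]-1* -5[11]-1
p3 O@[15]: -1[14]+1* -5[10]+1
p4 X@[14]: -1[13]-1* -5[9]-1
p5 O@[13]: -1[12]+1* -5[8]+1
p6 X@[12]: -1[11]-1* -5[7]-1
p7 O@[11]: -1[10]+1* -5[6]+1
p8 X@[10]: -1[9]-1* -5[5]-1
p9 O@[9]: -1[8]+1* -5[4]+1
p10 X@[8]: -1[7]-1* -5[3]-1
p11 O@[7]: -1[6]+1* -5[2]+1
p12 X@[6]: -1[5]-1* -5[1]-1
p13 O@[5]: -1[4]+1* -5[0]+1
p14 X@[4]: -1[3]-1*
p15 O@[3]: -1[2]+1*
p16 X@[2]: -1[1]-1*
p17 O@[1]: -1[0]+1*
p18 X@[0] terminal -1; root [17] d17

O winning at [17]: True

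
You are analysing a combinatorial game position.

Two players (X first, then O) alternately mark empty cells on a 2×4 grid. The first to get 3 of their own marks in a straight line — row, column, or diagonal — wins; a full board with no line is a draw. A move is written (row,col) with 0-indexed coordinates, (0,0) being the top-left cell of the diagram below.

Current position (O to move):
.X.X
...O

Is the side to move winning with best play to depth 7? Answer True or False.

ply 1, O at .X.X/...O | (0,0)=-1→OX.X/...O; (0,2)=+0→.XOX/...O*; (1,0)=-1→.X.X/O..O; (1,1)=-1→.X.X/.O.O; (1,2)=-1→.X.X/..OO
ply 2, X at .XOX/...O | (0,0)=+0→XXOX/...O*; (1,0)=+0→.XOX/X..O; (1,1)=+0→.XOX/.X.O; (1,2)=+0→.XOX/..XO
ply 3, O at XXOX/...O | (1,0)=+0→XXOX/O..O*; (1,1)=+0→XXOX/.O.O; (1,2)=+0→XXOX/..OO
ply 4, X at XXOX/O..O | (1,1)=+0→XXOX/OX.O*; (1,2)=+0→XXOX/O.XO
ply 5, O at XXOX/OX.O | (1,2)=+0→XXOX/OXOO*
ply 6: XXOX/OXOO is terminal +0 (X); from .X.X/...O depth 7

O winning at [.X.X/...O]: False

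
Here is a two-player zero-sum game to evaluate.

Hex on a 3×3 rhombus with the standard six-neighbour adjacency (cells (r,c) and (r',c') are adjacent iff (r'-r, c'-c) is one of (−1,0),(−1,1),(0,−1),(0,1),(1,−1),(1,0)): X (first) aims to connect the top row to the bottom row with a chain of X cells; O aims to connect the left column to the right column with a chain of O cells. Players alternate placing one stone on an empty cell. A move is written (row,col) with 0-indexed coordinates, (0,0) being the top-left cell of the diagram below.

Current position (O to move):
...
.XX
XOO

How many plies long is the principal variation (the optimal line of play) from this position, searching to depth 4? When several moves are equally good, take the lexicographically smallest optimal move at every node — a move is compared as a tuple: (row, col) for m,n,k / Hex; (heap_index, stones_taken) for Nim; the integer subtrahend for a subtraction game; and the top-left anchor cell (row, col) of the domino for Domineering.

[.../.XX/XOO] O move#1: (0,0):-1/O../.XX/XOO*, (0,1):-1/.O./.XX/XOO, (0,2):-1/..O/.XX/XOO, (1,0):-1/.../OXX/XOO
[O../.XX/XOO] X move#2: (0,1):+1/OX./.XX/XOO*, (0,2):+1/O.X/.XX/XOO, (1,0):+1/O../XXX/XOO
[OX./.XX/XOO] end (terminal -1, O#3); searched .../.XX/XOO to 4

PV length from [.../.XX/XOO]: 2 plies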